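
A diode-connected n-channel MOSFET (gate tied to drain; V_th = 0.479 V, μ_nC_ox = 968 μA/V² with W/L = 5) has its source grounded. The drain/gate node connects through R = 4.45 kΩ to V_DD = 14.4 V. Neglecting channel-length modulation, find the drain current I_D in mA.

With gate tied to drain, V_GS = V_DS ≥ V_GS − V_th, so the device is in saturation.
k_n = μ_nC_ox · (W/L) = 4.84 mA/V².
KCL at the drain: ½ k_n (V_GS − V_th)² = (V_DD − V_GS)/R.
Let x = V_GS − 0.479. Then 10.8 x² + x − 13.92 = 0, giving x = 1.09 V (positive root), so V_GS = 1.57 V.
I_D = (V_DD − V_GS)/R = (14.4 − 1.57) / 4.45 = 2.88 mA.

I_D = 2.88 mA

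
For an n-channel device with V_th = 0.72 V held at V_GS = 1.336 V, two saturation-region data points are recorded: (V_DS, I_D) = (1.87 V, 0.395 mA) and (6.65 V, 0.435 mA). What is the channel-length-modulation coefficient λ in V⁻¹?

λ = 0.0221 V⁻¹

With V_GS fixed, I_D ∝ (1 + λ V_DS) in saturation, so I_D2/I_D1 = (1 + λ V_DS2)/(1 + λ V_DS1).
0.435/0.395 = 1.101 = (1 + 6.65 λ)/(1 + 1.87 λ).
Solving: λ (I_D1 V_DS2 − I_D2 V_DS1) = I_D2 − I_D1, so λ = (0.435 − 0.395) / (0.395 × 6.65 − 0.435 × 1.87) = 0.04 / 1.81 = 0.0221 V⁻¹.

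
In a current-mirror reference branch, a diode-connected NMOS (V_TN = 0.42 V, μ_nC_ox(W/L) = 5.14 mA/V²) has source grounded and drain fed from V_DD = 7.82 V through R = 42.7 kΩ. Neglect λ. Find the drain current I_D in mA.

With gate tied to drain, V_GS = V_DS ≥ V_GS − V_TN, so the device is in saturation.
KCL at the drain: ½ k_n (V_GS − V_TN)² = (V_DD − V_GS)/R.
Let x = V_GS − 0.42. Then 110 x² + x − 7.4 = 0, giving x = 0.255 V (positive root), so V_GS = 0.675 V.
I_D = (V_DD − V_GS)/R = (7.82 − 0.675) / 42.7 = 0.167 mA.

I_D = 0.167 mA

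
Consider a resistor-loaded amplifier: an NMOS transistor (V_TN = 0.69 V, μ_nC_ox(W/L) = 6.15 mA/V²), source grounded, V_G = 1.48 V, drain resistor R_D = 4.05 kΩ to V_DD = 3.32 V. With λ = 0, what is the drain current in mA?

I_D = 0.775 mA

V_GS = V_G = 1.48 V, so V_ov = 1.48 − 0.69 = 0.79 V.
Assume saturation: I_D = ½ k_n V_ov² = 0.5 × 6.15 × 0.79² = 1.92 mA, giving V_DS = V_DD − I_D R_D = 3.32 − 1.92 × 4.05 = -4.45 V.
But -4.45 V < V_ov = 0.79 V, so the device is actually in triode.
In triode I_D = k_n[V_ov V_DS − ½ V_DS²] and I_D = (V_DD − V_DS)/R_D. Equating: 12.5 V_DS² − 20.68 V_DS + 3.32 = 0, giving V_DS = 0.18 V (the root below V_ov).
I_D = (3.32 − 0.18) / 4.05 = 0.775 mA.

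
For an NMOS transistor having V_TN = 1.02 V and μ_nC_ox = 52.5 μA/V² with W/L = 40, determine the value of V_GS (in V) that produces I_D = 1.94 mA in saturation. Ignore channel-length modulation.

k_n = μ_nC_ox · (W/L) = 2.1 mA/V².
In saturation I_D = ½ k_n (V_GS − V_TN)², so V_GS − V_TN = √(2 I_D / k_n) = √(2 × 1.94 / 2.1) = 1.36 V.
V_GS = 1.02 + 1.36 = 2.38 V.

V_GS = 2.38 V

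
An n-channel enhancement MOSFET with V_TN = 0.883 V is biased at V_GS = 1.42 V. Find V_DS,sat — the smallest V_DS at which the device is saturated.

The boundary between triode and saturation is V_DS = V_GS − V_TN = V_ov.
V_ov = 1.42 − 0.883 = 0.537 V.

V_DS,sat = 0.537 V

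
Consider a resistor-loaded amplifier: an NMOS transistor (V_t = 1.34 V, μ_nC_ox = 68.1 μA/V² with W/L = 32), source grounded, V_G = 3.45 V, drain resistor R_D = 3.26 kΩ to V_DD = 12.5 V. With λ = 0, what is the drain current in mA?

V_GS = V_G = 3.45 V, so V_ov = 3.45 − 1.34 = 2.11 V.
k_n = μ_nC_ox · (W/L) = 2.179 mA/V².
Assume saturation: I_D = ½ k_n V_ov² = 0.5 × 2.179 × 2.11² = 4.85 mA, giving V_DS = V_DD − I_D R_D = 12.5 − 4.85 × 3.26 = -3.31 V.
But -3.31 V < V_ov = 2.11 V, so the device is actually in triode.
In triode I_D = k_n[V_ov V_DS − ½ V_DS²] and I_D = (V_DD − V_DS)/R_D. Equating: 3.55 V_DS² − 15.99 V_DS + 12.5 = 0, giving V_DS = 1.01 V (the root below V_ov).
I_D = (12.5 − 1.01) / 3.26 = 3.53 mA.

I_D = 3.53 mA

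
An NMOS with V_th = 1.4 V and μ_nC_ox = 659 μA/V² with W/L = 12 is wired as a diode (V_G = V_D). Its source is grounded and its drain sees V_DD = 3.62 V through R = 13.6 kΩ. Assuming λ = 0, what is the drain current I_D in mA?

I_D = 0.149 mA

With gate tied to drain, V_GS = V_DS ≥ V_GS − V_th, so the device is in saturation.
k_n = μ_nC_ox · (W/L) = 7.908 mA/V².
KCL at the drain: ½ k_n (V_GS − V_th)² = (V_DD − V_GS)/R.
Let x = V_GS − 1.4. Then 53.8 x² + x − 2.22 = 0, giving x = 0.194 V (positive root), so V_GS = 1.59 V.
I_D = (V_DD − V_GS)/R = (3.62 − 1.59) / 13.6 = 0.149 mA.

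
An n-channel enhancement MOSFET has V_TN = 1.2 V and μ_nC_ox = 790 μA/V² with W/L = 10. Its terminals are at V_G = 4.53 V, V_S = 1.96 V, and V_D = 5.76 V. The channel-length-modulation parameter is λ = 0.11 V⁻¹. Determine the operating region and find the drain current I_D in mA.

Saturation; I_D = 10.5 mA

V_GS = V_G − V_S = 4.53 − 1.96 = 2.57 V; V_DS = V_D − V_S = 5.76 − 1.96 = 3.8 V.
k_n = μ_nC_ox · (W/L) = 7.9 mA/V².
V_ov = V_GS − V_TN = 2.57 − 1.2 = 1.37 V.
Since V_DS = 3.8 V ≥ V_ov = 1.37 V, the device is in saturation.
I_D = ½ k_n V_ov² (1 + λ V_DS) = 0.5 × 7.9 × 1.37² × (1 + 0.11 × 3.8) = 10.5 mA.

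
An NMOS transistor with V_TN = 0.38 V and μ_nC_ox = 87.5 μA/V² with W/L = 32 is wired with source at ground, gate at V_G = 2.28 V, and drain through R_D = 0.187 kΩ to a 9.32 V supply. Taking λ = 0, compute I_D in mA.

V_GS = V_G = 2.28 V, so V_ov = 2.28 − 0.38 = 1.9 V.
k_n = μ_nC_ox · (W/L) = 2.8 mA/V².
Assume saturation: I_D = ½ k_n V_ov² = 0.5 × 2.8 × 1.9² = 5.05 mA, giving V_DS = V_DD − I_D R_D = 9.32 − 5.05 × 0.187 = 8.37 V.
V_DS = 8.37 V ≥ V_ov = 1.9 V, confirming saturation.

I_D = 5.05 mA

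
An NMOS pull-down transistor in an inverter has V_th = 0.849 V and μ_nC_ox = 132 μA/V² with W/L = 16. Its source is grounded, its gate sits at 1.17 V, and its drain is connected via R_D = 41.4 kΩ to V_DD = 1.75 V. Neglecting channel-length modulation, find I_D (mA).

I_D = 0.0407 mA

V_GS = V_G = 1.17 V, so V_ov = 1.17 − 0.849 = 0.321 V.
k_n = μ_nC_ox · (W/L) = 2.112 mA/V².
Assume saturation: I_D = ½ k_n V_ov² = 0.5 × 2.112 × 0.321² = 0.109 mA, giving V_DS = V_DD − I_D R_D = 1.75 − 0.109 × 41.4 = -2.75 V.
But -2.75 V < V_ov = 0.321 V, so the device is actually in triode.
In triode I_D = k_n[V_ov V_DS − ½ V_DS²] and I_D = (V_DD − V_DS)/R_D. Equating: 43.7 V_DS² − 29.07 V_DS + 1.75 = 0, giving V_DS = 0.0669 V (the root below V_ov).
I_D = (1.75 − 0.0669) / 41.4 = 0.0407 mA.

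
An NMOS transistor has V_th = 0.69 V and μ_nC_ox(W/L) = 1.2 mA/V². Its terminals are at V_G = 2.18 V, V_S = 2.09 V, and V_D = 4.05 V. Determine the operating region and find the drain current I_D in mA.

V_GS = V_G − V_S = 2.18 − 2.09 = 0.09 V; V_DS = V_D − V_S = 4.05 − 2.09 = 1.96 V.
V_GS = 0.09 V < V_th = 0.69 V, so the transistor is in cutoff.

Cutoff; I_D = 0 mA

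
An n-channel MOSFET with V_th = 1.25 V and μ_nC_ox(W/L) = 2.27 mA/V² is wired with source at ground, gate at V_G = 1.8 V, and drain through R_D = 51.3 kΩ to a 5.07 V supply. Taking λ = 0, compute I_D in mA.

V_GS = V_G = 1.8 V, so V_ov = 1.8 − 1.25 = 0.55 V.
Assume saturation: I_D = ½ k_n V_ov² = 0.5 × 2.27 × 0.55² = 0.343 mA, giving V_DS = V_DD − I_D R_D = 5.07 − 0.343 × 51.3 = -12.5 V.
But -12.5 V < V_ov = 0.55 V, so the device is actually in triode.
In triode I_D = k_n[V_ov V_DS − ½ V_DS²] and I_D = (V_DD − V_DS)/R_D. Equating: 58.2 V_DS² − 65.05 V_DS + 5.07 = 0, giving V_DS = 0.0843 V (the root below V_ov).
I_D = (5.07 − 0.0843) / 51.3 = 0.0972 mA.

I_D = 0.0972 mA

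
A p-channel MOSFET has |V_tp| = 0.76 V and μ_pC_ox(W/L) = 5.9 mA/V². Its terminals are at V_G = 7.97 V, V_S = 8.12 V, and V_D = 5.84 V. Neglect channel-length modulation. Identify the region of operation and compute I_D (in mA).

V_SG = V_S − V_G = 8.12 − 7.97 = 0.15 V; V_SD = V_S − V_D = 8.12 − 5.84 = 2.28 V.
V_SG = 0.15 V < |V_tp| = 0.76 V, so the transistor is in cutoff.

Cutoff; I_D = 0 mA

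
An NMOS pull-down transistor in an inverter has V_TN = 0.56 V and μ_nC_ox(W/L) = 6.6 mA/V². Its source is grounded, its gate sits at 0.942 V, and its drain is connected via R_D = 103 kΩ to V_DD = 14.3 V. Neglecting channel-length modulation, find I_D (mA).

I_D = 0.138 mA

V_GS = V_G = 0.942 V, so V_ov = 0.942 − 0.56 = 0.382 V.
Assume saturation: I_D = ½ k_n V_ov² = 0.5 × 6.6 × 0.382² = 0.482 mA, giving V_DS = V_DD − I_D R_D = 14.3 − 0.482 × 103 = -35.3 V.
But -35.3 V < V_ov = 0.382 V, so the device is actually in triode.
In triode I_D = k_n[V_ov V_DS − ½ V_DS²] and I_D = (V_DD − V_DS)/R_D. Equating: 340 V_DS² − 260.7 V_DS + 14.3 = 0, giving V_DS = 0.0595 V (the root below V_ov).
I_D = (14.3 − 0.0595) / 103 = 0.138 mA.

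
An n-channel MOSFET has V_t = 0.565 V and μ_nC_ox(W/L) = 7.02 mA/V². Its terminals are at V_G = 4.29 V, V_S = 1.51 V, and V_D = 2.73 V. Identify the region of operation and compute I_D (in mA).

Triode; I_D = 13.7 mA

V_GS = V_G − V_S = 4.29 − 1.51 = 2.78 V; V_DS = V_D − V_S = 2.73 − 1.51 = 1.22 V.
V_ov = V_GS − V_t = 2.78 − 0.565 = 2.22 V.
Since V_DS = 1.22 V < V_ov = 2.22 V, the device is in the triode region.
I_D = k_n [V_ov · V_DS − ½ V_DS²] = 7.02 × [2.22 × 1.22 − 0.5 × 1.22²] = 13.7 mA.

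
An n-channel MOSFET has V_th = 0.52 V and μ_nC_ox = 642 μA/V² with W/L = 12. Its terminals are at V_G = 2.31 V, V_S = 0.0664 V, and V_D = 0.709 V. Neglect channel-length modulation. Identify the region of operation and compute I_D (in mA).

Triode; I_D = 6.94 mA

V_GS = V_G − V_S = 2.31 − 0.0664 = 2.24 V; V_DS = V_D − V_S = 0.709 − 0.0664 = 0.643 V.
k_n = μ_nC_ox · (W/L) = 7.704 mA/V².
V_ov = V_GS − V_th = 2.24 − 0.52 = 1.72 V.
Since V_DS = 0.643 V < V_ov = 1.72 V, the device is in the triode region.
I_D = k_n [V_ov · V_DS − ½ V_DS²] = 7.704 × [1.72 × 0.643 − 0.5 × 0.643²] = 6.94 mA.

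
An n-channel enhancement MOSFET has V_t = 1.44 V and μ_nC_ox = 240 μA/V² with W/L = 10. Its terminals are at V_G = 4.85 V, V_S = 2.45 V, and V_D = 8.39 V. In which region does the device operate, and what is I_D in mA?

V_GS = V_G − V_S = 4.85 − 2.45 = 2.4 V; V_DS = V_D − V_S = 8.39 − 2.45 = 5.94 V.
k_n = μ_nC_ox · (W/L) = 2.4 mA/V².
V_ov = V_GS − V_t = 2.4 − 1.44 = 0.96 V.
Since V_DS = 5.94 V ≥ V_ov = 0.96 V, the device is in saturation.
I_D = ½ k_n V_ov² = 0.5 × 2.4 × 0.96² = 1.11 mA.

Saturation; I_D = 1.11 mA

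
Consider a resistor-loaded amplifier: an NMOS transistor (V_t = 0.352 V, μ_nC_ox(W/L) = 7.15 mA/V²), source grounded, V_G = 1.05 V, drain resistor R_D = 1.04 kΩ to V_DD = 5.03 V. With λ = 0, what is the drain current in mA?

V_GS = V_G = 1.05 V, so V_ov = 1.05 − 0.352 = 0.698 V.
Assume saturation: I_D = ½ k_n V_ov² = 0.5 × 7.15 × 0.698² = 1.74 mA, giving V_DS = V_DD − I_D R_D = 5.03 − 1.74 × 1.04 = 3.22 V.
V_DS = 3.22 V ≥ V_ov = 0.698 V, confirming saturation.

I_D = 1.74 mA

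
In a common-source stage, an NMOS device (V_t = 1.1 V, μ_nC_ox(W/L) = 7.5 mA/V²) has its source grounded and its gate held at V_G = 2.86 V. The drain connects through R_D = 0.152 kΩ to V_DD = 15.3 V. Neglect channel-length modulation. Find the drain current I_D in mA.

I_D = 11.6 mA

V_GS = V_G = 2.86 V, so V_ov = 2.86 − 1.1 = 1.76 V.
Assume saturation: I_D = ½ k_n V_ov² = 0.5 × 7.5 × 1.76² = 11.6 mA, giving V_DS = V_DD − I_D R_D = 15.3 − 11.6 × 0.152 = 13.5 V.
V_DS = 13.5 V ≥ V_ov = 1.76 V, confirming saturation.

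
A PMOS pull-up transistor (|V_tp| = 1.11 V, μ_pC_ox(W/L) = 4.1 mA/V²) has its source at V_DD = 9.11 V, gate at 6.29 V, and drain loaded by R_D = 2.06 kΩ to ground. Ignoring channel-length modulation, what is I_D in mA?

V_SG = V_DD − V_G = 9.11 − 6.29 = 2.82 V, so V_ov = 2.82 − 1.11 = 1.71 V.
Assume saturation: I_D = ½ k_p V_ov² = 0.5 × 4.1 × 1.71² = 5.99 mA, giving V_SD = V_DD − I_D R_D = 9.11 − 5.99 × 2.06 = -3.24 V.
But -3.24 V < V_ov = 1.71 V, so the device is actually in triode.
In triode I_D = k_p[V_ov V_SD − ½ V_SD²] and I_D = (V_DD − V_SD)/R_D. Equating: 4.22 V_SD² − 15.44 V_SD + 9.11 = 0, giving V_SD = 0.739 V (the root below V_ov).
I_D = (9.11 − 0.739) / 2.06 = 4.06 mA.

I_D = 4.06 mA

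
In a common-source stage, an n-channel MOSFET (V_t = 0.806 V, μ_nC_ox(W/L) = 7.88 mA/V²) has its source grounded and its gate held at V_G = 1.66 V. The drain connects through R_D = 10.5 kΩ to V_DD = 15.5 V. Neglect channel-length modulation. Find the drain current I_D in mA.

I_D = 1.45 mA

V_GS = V_G = 1.66 V, so V_ov = 1.66 − 0.806 = 0.854 V.
Assume saturation: I_D = ½ k_n V_ov² = 0.5 × 7.88 × 0.854² = 2.87 mA, giving V_DS = V_DD − I_D R_D = 15.5 − 2.87 × 10.5 = -14.7 V.
But -14.7 V < V_ov = 0.854 V, so the device is actually in triode.
In triode I_D = k_n[V_ov V_DS − ½ V_DS²] and I_D = (V_DD − V_DS)/R_D. Equating: 41.4 V_DS² − 71.66 V_DS + 15.5 = 0, giving V_DS = 0.253 V (the root below V_ov).
I_D = (15.5 − 0.253) / 10.5 = 1.45 mA.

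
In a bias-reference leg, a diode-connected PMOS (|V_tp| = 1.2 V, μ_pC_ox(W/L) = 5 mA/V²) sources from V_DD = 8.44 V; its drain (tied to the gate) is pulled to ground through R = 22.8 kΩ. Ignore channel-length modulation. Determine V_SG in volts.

With gate tied to drain, V_SG = V_SD ≥ V_SG − |V_tp|, so the device is in saturation.
KCL at the drain: ½ k_p (V_SG − |V_tp|)² = (V_DD − V_SG)/R.
Let x = V_SG − 1.2. Then 57 x² + x − 7.24 = 0, giving x = 0.348 V (positive root), so V_SG = 1.55 V.
I_D = (V_DD − V_SG)/R = (8.44 − 1.55) / 22.8 = 0.302 mA.

V_SG = 1.55 V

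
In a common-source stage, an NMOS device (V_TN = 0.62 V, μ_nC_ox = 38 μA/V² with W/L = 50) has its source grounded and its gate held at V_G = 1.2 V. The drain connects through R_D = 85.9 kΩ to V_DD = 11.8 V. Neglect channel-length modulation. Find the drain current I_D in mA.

I_D = 0.136 mA

V_GS = V_G = 1.2 V, so V_ov = 1.2 − 0.62 = 0.58 V.
k_n = μ_nC_ox · (W/L) = 1.9 mA/V².
Assume saturation: I_D = ½ k_n V_ov² = 0.5 × 1.9 × 0.58² = 0.32 mA, giving V_DS = V_DD − I_D R_D = 11.8 − 0.32 × 85.9 = -15.7 V.
But -15.7 V < V_ov = 0.58 V, so the device is actually in triode.
In triode I_D = k_n[V_ov V_DS − ½ V_DS²] and I_D = (V_DD − V_DS)/R_D. Equating: 81.6 V_DS² − 95.66 V_DS + 11.8 = 0, giving V_DS = 0.14 V (the root below V_ov).
I_D = (11.8 − 0.14) / 85.9 = 0.136 mA.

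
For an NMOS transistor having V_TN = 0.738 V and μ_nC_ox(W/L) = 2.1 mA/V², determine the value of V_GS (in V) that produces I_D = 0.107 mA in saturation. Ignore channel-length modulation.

V_GS = 1.06 V

In saturation I_D = ½ k_n (V_GS − V_TN)², so V_GS − V_TN = √(2 I_D / k_n) = √(2 × 0.107 / 2.1) = 0.319 V.
V_GS = 0.738 + 0.319 = 1.06 V.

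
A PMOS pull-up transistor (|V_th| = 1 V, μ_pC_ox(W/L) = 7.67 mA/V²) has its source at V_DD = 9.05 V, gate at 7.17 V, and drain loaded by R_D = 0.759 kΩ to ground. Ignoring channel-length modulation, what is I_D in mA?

V_SG = V_DD − V_G = 9.05 − 7.17 = 1.88 V, so V_ov = 1.88 − 1 = 0.88 V.
Assume saturation: I_D = ½ k_p V_ov² = 0.5 × 7.67 × 0.88² = 2.97 mA, giving V_SD = V_DD − I_D R_D = 9.05 − 2.97 × 0.759 = 6.8 V.
V_SD = 6.8 V ≥ V_ov = 0.88 V, confirming saturation.

I_D = 2.97 mA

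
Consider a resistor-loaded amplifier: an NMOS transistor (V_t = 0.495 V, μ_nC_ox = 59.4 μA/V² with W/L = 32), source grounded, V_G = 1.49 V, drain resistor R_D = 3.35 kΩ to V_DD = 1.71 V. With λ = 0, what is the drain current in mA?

I_D = 0.432 mA

V_GS = V_G = 1.49 V, so V_ov = 1.49 − 0.495 = 0.995 V.
k_n = μ_nC_ox · (W/L) = 1.901 mA/V².
Assume saturation: I_D = ½ k_n V_ov² = 0.5 × 1.901 × 0.995² = 0.941 mA, giving V_DS = V_DD − I_D R_D = 1.71 − 0.941 × 3.35 = -1.44 V.
But -1.44 V < V_ov = 0.995 V, so the device is actually in triode.
In triode I_D = k_n[V_ov V_DS − ½ V_DS²] and I_D = (V_DD − V_DS)/R_D. Equating: 3.18 V_DS² − 7.336 V_DS + 1.71 = 0, giving V_DS = 0.263 V (the root below V_ov).
I_D = (1.71 − 0.263) / 3.35 = 0.432 mA.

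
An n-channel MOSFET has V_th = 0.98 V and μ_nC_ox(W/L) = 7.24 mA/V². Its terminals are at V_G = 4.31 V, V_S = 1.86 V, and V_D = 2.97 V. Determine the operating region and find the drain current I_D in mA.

Triode; I_D = 7.35 mA

V_GS = V_G − V_S = 4.31 − 1.86 = 2.45 V; V_DS = V_D − V_S = 2.97 − 1.86 = 1.11 V.
V_ov = V_GS − V_th = 2.45 − 0.98 = 1.47 V.
Since V_DS = 1.11 V < V_ov = 1.47 V, the device is in the triode region.
I_D = k_n [V_ov · V_DS − ½ V_DS²] = 7.24 × [1.47 × 1.11 − 0.5 × 1.11²] = 7.35 mA.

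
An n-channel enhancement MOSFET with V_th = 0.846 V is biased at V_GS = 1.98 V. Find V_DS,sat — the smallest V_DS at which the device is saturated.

The boundary between triode and saturation is V_DS = V_GS − V_th = V_ov.
V_ov = 1.98 − 0.846 = 1.13 V.

V_DS,sat = 1.13 V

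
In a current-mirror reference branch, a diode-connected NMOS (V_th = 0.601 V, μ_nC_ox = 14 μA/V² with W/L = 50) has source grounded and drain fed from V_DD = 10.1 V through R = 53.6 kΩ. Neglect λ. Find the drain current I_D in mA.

With gate tied to drain, V_GS = V_DS ≥ V_GS − V_th, so the device is in saturation.
k_n = μ_nC_ox · (W/L) = 0.7 mA/V².
KCL at the drain: ½ k_n (V_GS − V_th)² = (V_DD − V_GS)/R.
Let x = V_GS − 0.601. Then 18.8 x² + x − 9.499 = 0, giving x = 0.685 V (positive root), so V_GS = 1.29 V.
I_D = (V_DD − V_GS)/R = (10.1 − 1.29) / 53.6 = 0.164 mA.

I_D = 0.164 mA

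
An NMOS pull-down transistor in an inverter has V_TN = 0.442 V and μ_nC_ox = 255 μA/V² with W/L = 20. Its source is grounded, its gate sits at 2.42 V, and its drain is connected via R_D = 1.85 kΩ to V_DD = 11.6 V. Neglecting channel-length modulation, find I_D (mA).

I_D = 5.89 mA

V_GS = V_G = 2.42 V, so V_ov = 2.42 − 0.442 = 1.98 V.
k_n = μ_nC_ox · (W/L) = 5.1 mA/V².
Assume saturation: I_D = ½ k_n V_ov² = 0.5 × 5.1 × 1.98² = 9.98 mA, giving V_DS = V_DD − I_D R_D = 11.6 − 9.98 × 1.85 = -6.86 V.
But -6.86 V < V_ov = 1.98 V, so the device is actually in triode.
In triode I_D = k_n[V_ov V_DS − ½ V_DS²] and I_D = (V_DD − V_DS)/R_D. Equating: 4.72 V_DS² − 19.66 V_DS + 11.6 = 0, giving V_DS = 0.711 V (the root below V_ov).
I_D = (11.6 − 0.711) / 1.85 = 5.89 mA.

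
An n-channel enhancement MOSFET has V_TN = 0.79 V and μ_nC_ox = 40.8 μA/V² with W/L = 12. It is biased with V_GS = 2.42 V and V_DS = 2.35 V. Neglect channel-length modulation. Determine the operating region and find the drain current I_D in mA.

Saturation; I_D = 0.650 mA

k_n = μ_nC_ox · (W/L) = 0.4896 mA/V².
V_ov = V_GS − V_TN = 2.42 − 0.79 = 1.63 V.
Since V_DS = 2.35 V ≥ V_ov = 1.63 V, the device is in saturation.
I_D = ½ k_n V_ov² = 0.5 × 0.4896 × 1.63² = 0.65 mA.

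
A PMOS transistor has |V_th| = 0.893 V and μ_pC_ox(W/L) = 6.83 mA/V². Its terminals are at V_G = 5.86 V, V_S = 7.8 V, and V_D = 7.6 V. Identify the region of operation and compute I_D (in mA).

Triode; I_D = 1.29 mA

V_SG = V_S − V_G = 7.8 − 5.86 = 1.94 V; V_SD = V_S − V_D = 7.8 − 7.6 = 0.2 V.
V_ov = V_SG − |V_th| = 1.94 − 0.893 = 1.05 V.
Since V_SD = 0.2 V < V_ov = 1.05 V, the device is in the triode region.
I_D = k_p [V_ov · V_SD − ½ V_SD²] = 6.83 × [1.05 × 0.2 − 0.5 × 0.2²] = 1.29 mA.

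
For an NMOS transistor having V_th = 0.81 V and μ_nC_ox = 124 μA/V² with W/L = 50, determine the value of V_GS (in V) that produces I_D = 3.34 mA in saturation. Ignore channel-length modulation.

V_GS = 1.85 V

k_n = μ_nC_ox · (W/L) = 6.2 mA/V².
In saturation I_D = ½ k_n (V_GS − V_th)², so V_GS − V_th = √(2 I_D / k_n) = √(2 × 3.34 / 6.2) = 1.04 V.
V_GS = 0.81 + 1.04 = 1.85 V.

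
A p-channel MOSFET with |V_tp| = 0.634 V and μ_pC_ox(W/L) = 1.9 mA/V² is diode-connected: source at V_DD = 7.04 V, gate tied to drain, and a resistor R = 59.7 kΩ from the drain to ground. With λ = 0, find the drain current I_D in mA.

I_D = 0.102 mA

With gate tied to drain, V_SG = V_SD ≥ V_SG − |V_tp|, so the device is in saturation.
KCL at the drain: ½ k_p (V_SG − |V_tp|)² = (V_DD − V_SG)/R.
Let x = V_SG − 0.634. Then 56.7 x² + x − 6.406 = 0, giving x = 0.327 V (positive root), so V_SG = 0.961 V.
I_D = (V_DD − V_SG)/R = (7.04 − 0.961) / 59.7 = 0.102 mA.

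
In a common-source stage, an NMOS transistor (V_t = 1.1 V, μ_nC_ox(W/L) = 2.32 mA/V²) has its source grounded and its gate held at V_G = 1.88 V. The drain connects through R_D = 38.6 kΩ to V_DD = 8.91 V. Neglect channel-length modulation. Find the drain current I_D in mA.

V_GS = V_G = 1.88 V, so V_ov = 1.88 − 1.1 = 0.78 V.
Assume saturation: I_D = ½ k_n V_ov² = 0.5 × 2.32 × 0.78² = 0.706 mA, giving V_DS = V_DD − I_D R_D = 8.91 − 0.706 × 38.6 = -18.3 V.
But -18.3 V < V_ov = 0.78 V, so the device is actually in triode.
In triode I_D = k_n[V_ov V_DS − ½ V_DS²] and I_D = (V_DD − V_DS)/R_D. Equating: 44.8 V_DS² − 70.85 V_DS + 8.91 = 0, giving V_DS = 0.138 V (the root below V_ov).
I_D = (8.91 − 0.138) / 38.6 = 0.227 mA.

I_D = 0.227 mA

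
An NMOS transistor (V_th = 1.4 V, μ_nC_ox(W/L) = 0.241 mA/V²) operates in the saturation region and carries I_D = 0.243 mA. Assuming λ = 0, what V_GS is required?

In saturation I_D = ½ k_n (V_GS − V_th)², so V_GS − V_th = √(2 I_D / k_n) = √(2 × 0.243 / 0.241) = 1.42 V.
V_GS = 1.4 + 1.42 = 2.82 V.

V_GS = 2.82 V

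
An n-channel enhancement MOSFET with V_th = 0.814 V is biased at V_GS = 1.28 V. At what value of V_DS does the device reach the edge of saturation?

V_DS,sat = 0.466 V

The boundary between triode and saturation is V_DS = V_GS − V_th = V_ov.
V_ov = 1.28 − 0.814 = 0.466 V.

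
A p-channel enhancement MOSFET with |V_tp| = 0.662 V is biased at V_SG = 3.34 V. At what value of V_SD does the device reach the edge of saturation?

V_SD,sat = 2.68 V

The boundary between triode and saturation is V_SD = V_SG − |V_tp| = V_ov.
V_ov = 3.34 − 0.662 = 2.68 V.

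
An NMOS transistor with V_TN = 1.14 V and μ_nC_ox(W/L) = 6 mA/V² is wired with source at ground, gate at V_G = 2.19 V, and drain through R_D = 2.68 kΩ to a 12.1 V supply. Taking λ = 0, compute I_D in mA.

V_GS = V_G = 2.19 V, so V_ov = 2.19 − 1.14 = 1.05 V.
Assume saturation: I_D = ½ k_n V_ov² = 0.5 × 6 × 1.05² = 3.31 mA, giving V_DS = V_DD − I_D R_D = 12.1 − 3.31 × 2.68 = 3.24 V.
V_DS = 3.24 V ≥ V_ov = 1.05 V, confirming saturation.

I_D = 3.31 mA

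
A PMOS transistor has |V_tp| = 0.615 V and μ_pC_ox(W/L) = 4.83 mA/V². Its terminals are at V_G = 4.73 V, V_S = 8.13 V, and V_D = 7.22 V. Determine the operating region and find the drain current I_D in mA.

Triode; I_D = 10.2 mA

V_SG = V_S − V_G = 8.13 − 4.73 = 3.4 V; V_SD = V_S − V_D = 8.13 − 7.22 = 0.91 V.
V_ov = V_SG − |V_tp| = 3.4 − 0.615 = 2.79 V.
Since V_SD = 0.91 V < V_ov = 2.79 V, the device is in the triode region.
I_D = k_p [V_ov · V_SD − ½ V_SD²] = 4.83 × [2.79 × 0.91 − 0.5 × 0.91²] = 10.2 mA.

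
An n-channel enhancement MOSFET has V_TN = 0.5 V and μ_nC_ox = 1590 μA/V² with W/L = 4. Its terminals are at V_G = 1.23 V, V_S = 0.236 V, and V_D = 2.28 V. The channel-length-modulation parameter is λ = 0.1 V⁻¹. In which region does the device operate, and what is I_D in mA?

Saturation; I_D = 0.935 mA

V_GS = V_G − V_S = 1.23 − 0.236 = 0.994 V; V_DS = V_D − V_S = 2.28 − 0.236 = 2.04 V.
k_n = μ_nC_ox · (W/L) = 6.36 mA/V².
V_ov = V_GS − V_TN = 0.994 − 0.5 = 0.494 V.
Since V_DS = 2.04 V ≥ V_ov = 0.494 V, the device is in saturation.
I_D = ½ k_n V_ov² (1 + λ V_DS) = 0.5 × 6.36 × 0.494² × (1 + 0.1 × 2.04) = 0.935 mA.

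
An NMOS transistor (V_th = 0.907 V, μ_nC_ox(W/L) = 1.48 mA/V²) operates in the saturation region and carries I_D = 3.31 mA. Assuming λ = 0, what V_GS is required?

In saturation I_D = ½ k_n (V_GS − V_th)², so V_GS − V_th = √(2 I_D / k_n) = √(2 × 3.31 / 1.48) = 2.11 V.
V_GS = 0.907 + 2.11 = 3.02 V.

V_GS = 3.02 V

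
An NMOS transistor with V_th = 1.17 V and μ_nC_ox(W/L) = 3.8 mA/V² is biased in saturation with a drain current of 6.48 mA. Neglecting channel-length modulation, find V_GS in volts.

V_GS = 3.02 V

In saturation I_D = ½ k_n (V_GS − V_th)², so V_GS − V_th = √(2 I_D / k_n) = √(2 × 6.48 / 3.8) = 1.85 V.
V_GS = 1.17 + 1.85 = 3.02 V.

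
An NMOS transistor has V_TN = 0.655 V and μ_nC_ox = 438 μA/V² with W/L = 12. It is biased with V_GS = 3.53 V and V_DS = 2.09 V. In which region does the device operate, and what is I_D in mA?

k_n = μ_nC_ox · (W/L) = 5.256 mA/V².
V_ov = V_GS − V_TN = 3.53 − 0.655 = 2.88 V.
Since V_DS = 2.09 V < V_ov = 2.88 V, the device is in the triode region.
I_D = k_n [V_ov · V_DS − ½ V_DS²] = 5.256 × [2.88 × 2.09 − 0.5 × 2.09²] = 20.1 mA.

Triode; I_D = 20.1 mA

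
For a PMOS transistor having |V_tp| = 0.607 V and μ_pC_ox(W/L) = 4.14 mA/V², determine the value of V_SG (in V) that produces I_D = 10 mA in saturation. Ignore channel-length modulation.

In saturation I_D = ½ k_p (V_SG − |V_tp|)², so V_SG − |V_tp| = √(2 I_D / k_p) = √(2 × 10 / 4.14) = 2.2 V.
V_SG = 0.607 + 2.2 = 2.8 V.

V_SG = 2.80 V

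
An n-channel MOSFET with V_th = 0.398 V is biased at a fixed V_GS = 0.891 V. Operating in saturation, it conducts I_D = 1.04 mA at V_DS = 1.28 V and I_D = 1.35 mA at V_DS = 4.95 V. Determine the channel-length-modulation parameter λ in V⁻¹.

λ = 0.0906 V⁻¹

With V_GS fixed, I_D ∝ (1 + λ V_DS) in saturation, so I_D2/I_D1 = (1 + λ V_DS2)/(1 + λ V_DS1).
1.35/1.04 = 1.298 = (1 + 4.95 λ)/(1 + 1.28 λ).
Solving: λ (I_D1 V_DS2 − I_D2 V_DS1) = I_D2 − I_D1, so λ = (1.35 − 1.04) / (1.04 × 4.95 − 1.35 × 1.28) = 0.31 / 3.42 = 0.0906 V⁻¹.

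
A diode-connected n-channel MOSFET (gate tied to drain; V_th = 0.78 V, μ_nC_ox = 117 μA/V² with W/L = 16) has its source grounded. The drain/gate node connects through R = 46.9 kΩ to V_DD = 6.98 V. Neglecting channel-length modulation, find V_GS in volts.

V_GS = 1.14 V

With gate tied to drain, V_GS = V_DS ≥ V_GS − V_th, so the device is in saturation.
k_n = μ_nC_ox · (W/L) = 1.872 mA/V².
KCL at the drain: ½ k_n (V_GS − V_th)² = (V_DD − V_GS)/R.
Let x = V_GS − 0.78. Then 43.9 x² + x − 6.2 = 0, giving x = 0.365 V (positive root), so V_GS = 1.14 V.
I_D = (V_DD − V_GS)/R = (6.98 − 1.14) / 46.9 = 0.124 mA.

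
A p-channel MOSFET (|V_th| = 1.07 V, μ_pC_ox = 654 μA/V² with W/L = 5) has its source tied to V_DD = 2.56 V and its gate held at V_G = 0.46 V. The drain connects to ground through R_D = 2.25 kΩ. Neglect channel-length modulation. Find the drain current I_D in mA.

V_SG = V_DD − V_G = 2.56 − 0.46 = 2.1 V, so V_ov = 2.1 − 1.07 = 1.03 V.
k_p = μ_pC_ox · (W/L) = 3.27 mA/V².
Assume saturation: I_D = ½ k_p V_ov² = 0.5 × 3.27 × 1.03² = 1.73 mA, giving V_SD = V_DD − I_D R_D = 2.56 − 1.73 × 2.25 = -1.34 V.
But -1.34 V < V_ov = 1.03 V, so the device is actually in triode.
In triode I_D = k_p[V_ov V_SD − ½ V_SD²] and I_D = (V_DD − V_SD)/R_D. Equating: 3.68 V_SD² − 8.578 V_SD + 2.56 = 0, giving V_SD = 0.351 V (the root below V_ov).
I_D = (2.56 − 0.351) / 2.25 = 0.982 mA.

I_D = 0.982 mA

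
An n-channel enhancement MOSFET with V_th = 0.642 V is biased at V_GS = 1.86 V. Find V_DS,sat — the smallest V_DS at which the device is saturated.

The boundary between triode and saturation is V_DS = V_GS − V_th = V_ov.
V_ov = 1.86 − 0.642 = 1.22 V.

V_DS,sat = 1.22 V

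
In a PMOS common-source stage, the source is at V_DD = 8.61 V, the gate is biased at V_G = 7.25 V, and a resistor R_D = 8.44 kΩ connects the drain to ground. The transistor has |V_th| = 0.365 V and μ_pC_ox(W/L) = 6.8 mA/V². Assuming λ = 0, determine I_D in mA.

V_SG = V_DD − V_G = 8.61 − 7.25 = 1.36 V, so V_ov = 1.36 − 0.365 = 0.995 V.
Assume saturation: I_D = ½ k_p V_ov² = 0.5 × 6.8 × 0.995² = 3.37 mA, giving V_SD = V_DD − I_D R_D = 8.61 − 3.37 × 8.44 = -19.8 V.
But -19.8 V < V_ov = 0.995 V, so the device is actually in triode.
In triode I_D = k_p[V_ov V_SD − ½ V_SD²] and I_D = (V_DD − V_SD)/R_D. Equating: 28.7 V_SD² − 58.11 V_SD + 8.61 = 0, giving V_SD = 0.161 V (the root below V_ov).
I_D = (8.61 − 0.161) / 8.44 = 1 mA.

I_D = 1.00 mA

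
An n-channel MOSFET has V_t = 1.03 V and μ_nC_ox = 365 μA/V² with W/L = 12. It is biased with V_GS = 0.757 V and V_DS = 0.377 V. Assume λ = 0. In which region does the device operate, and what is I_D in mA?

Cutoff; I_D = 0 mA

V_GS = 0.757 V < V_t = 1.03 V, so the transistor is in cutoff.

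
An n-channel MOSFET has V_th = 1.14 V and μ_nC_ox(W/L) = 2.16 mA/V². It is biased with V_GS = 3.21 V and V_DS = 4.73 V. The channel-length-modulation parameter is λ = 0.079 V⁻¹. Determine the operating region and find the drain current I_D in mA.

V_ov = V_GS − V_th = 3.21 − 1.14 = 2.07 V.
Since V_DS = 4.73 V ≥ V_ov = 2.07 V, the device is in saturation.
I_D = ½ k_n V_ov² (1 + λ V_DS) = 0.5 × 2.16 × 2.07² × (1 + 0.079 × 4.73) = 6.36 mA.

Saturation; I_D = 6.36 mA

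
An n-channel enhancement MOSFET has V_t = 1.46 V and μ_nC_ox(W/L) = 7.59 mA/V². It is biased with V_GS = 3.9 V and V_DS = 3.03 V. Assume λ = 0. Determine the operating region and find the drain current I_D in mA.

Saturation; I_D = 22.6 mA

V_ov = V_GS − V_t = 3.9 − 1.46 = 2.44 V.
Since V_DS = 3.03 V ≥ V_ov = 2.44 V, the device is in saturation.
I_D = ½ k_n V_ov² = 0.5 × 7.59 × 2.44² = 22.6 mA.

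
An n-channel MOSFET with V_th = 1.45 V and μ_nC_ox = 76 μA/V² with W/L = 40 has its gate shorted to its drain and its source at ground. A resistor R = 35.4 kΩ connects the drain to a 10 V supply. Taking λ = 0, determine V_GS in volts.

With gate tied to drain, V_GS = V_DS ≥ V_GS − V_th, so the device is in saturation.
k_n = μ_nC_ox · (W/L) = 3.04 mA/V².
KCL at the drain: ½ k_n (V_GS − V_th)² = (V_DD − V_GS)/R.
Let x = V_GS − 1.45. Then 53.8 x² + x − 8.55 = 0, giving x = 0.389 V (positive root), so V_GS = 1.84 V.
I_D = (V_DD − V_GS)/R = (10 − 1.84) / 35.4 = 0.231 mA.

V_GS = 1.84 V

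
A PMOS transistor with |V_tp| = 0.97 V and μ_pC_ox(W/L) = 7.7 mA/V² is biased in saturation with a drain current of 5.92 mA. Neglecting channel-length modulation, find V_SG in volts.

V_SG = 2.21 V

In saturation I_D = ½ k_p (V_SG − |V_tp|)², so V_SG − |V_tp| = √(2 I_D / k_p) = √(2 × 5.92 / 7.7) = 1.24 V.
V_SG = 0.97 + 1.24 = 2.21 V.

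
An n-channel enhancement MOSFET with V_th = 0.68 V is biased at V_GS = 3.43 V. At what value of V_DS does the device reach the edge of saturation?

The boundary between triode and saturation is V_DS = V_GS − V_th = V_ov.
V_ov = 3.43 − 0.68 = 2.75 V.

V_DS,sat = 2.75 V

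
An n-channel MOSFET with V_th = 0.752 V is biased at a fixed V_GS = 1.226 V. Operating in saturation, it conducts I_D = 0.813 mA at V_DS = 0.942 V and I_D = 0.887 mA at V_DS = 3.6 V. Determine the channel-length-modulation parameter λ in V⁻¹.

λ = 0.0354 V⁻¹

With V_GS fixed, I_D ∝ (1 + λ V_DS) in saturation, so I_D2/I_D1 = (1 + λ V_DS2)/(1 + λ V_DS1).
0.887/0.813 = 1.091 = (1 + 3.6 λ)/(1 + 0.942 λ).
Solving: λ (I_D1 V_DS2 − I_D2 V_DS1) = I_D2 − I_D1, so λ = (0.887 − 0.813) / (0.813 × 3.6 − 0.887 × 0.942) = 0.074 / 2.09 = 0.0354 V⁻¹.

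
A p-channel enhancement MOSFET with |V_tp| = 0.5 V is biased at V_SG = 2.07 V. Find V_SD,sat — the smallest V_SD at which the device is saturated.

V_SD,sat = 1.57 V

The boundary between triode and saturation is V_SD = V_SG − |V_tp| = V_ov.
V_ov = 2.07 − 0.5 = 1.57 V.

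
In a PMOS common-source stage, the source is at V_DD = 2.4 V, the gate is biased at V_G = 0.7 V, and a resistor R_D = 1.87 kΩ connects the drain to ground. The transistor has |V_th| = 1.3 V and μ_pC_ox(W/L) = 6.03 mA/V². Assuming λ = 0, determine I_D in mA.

I_D = 0.482 mA

V_SG = V_DD − V_G = 2.4 − 0.7 = 1.7 V, so V_ov = 1.7 − 1.3 = 0.4 V.
Assume saturation: I_D = ½ k_p V_ov² = 0.5 × 6.03 × 0.4² = 0.482 mA, giving V_SD = V_DD − I_D R_D = 2.4 − 0.482 × 1.87 = 1.5 V.
V_SD = 1.5 V ≥ V_ov = 0.4 V, confirming saturation.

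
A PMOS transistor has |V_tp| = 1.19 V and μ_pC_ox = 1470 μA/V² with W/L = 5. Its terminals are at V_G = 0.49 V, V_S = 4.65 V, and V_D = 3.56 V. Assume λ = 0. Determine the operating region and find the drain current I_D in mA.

V_SG = V_S − V_G = 4.65 − 0.49 = 4.16 V; V_SD = V_S − V_D = 4.65 − 3.56 = 1.09 V.
k_p = μ_pC_ox · (W/L) = 7.35 mA/V².
V_ov = V_SG − |V_tp| = 4.16 − 1.19 = 2.97 V.
Since V_SD = 1.09 V < V_ov = 2.97 V, the device is in the triode region.
I_D = k_p [V_ov · V_SD − ½ V_SD²] = 7.35 × [2.97 × 1.09 − 0.5 × 1.09²] = 19.4 mA.

Triode; I_D = 19.4 mA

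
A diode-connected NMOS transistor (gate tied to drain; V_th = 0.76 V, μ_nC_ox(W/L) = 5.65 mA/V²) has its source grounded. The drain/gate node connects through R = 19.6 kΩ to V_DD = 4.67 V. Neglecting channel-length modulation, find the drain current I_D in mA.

With gate tied to drain, V_GS = V_DS ≥ V_GS − V_th, so the device is in saturation.
KCL at the drain: ½ k_n (V_GS − V_th)² = (V_DD − V_GS)/R.
Let x = V_GS − 0.76. Then 55.4 x² + x − 3.91 = 0, giving x = 0.257 V (positive root), so V_GS = 1.02 V.
I_D = (V_DD − V_GS)/R = (4.67 − 1.02) / 19.6 = 0.186 mA.

I_D = 0.186 mA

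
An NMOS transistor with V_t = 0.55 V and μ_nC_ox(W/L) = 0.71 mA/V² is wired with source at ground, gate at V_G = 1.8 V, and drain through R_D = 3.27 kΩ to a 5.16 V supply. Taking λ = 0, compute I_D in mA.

V_GS = V_G = 1.8 V, so V_ov = 1.8 − 0.55 = 1.25 V.
Assume saturation: I_D = ½ k_n V_ov² = 0.5 × 0.71 × 1.25² = 0.555 mA, giving V_DS = V_DD − I_D R_D = 5.16 − 0.555 × 3.27 = 3.35 V.
V_DS = 3.35 V ≥ V_ov = 1.25 V, confirming saturation.

I_D = 0.555 mA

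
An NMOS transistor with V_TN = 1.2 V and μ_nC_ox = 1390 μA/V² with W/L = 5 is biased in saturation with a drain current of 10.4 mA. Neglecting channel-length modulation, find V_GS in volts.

k_n = μ_nC_ox · (W/L) = 6.95 mA/V².
In saturation I_D = ½ k_n (V_GS − V_TN)², so V_GS − V_TN = √(2 I_D / k_n) = √(2 × 10.4 / 6.95) = 1.73 V.
V_GS = 1.2 + 1.73 = 2.93 V.

V_GS = 2.93 V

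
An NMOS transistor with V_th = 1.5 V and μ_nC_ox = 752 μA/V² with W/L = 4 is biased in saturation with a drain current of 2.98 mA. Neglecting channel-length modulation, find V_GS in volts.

k_n = μ_nC_ox · (W/L) = 3.008 mA/V².
In saturation I_D = ½ k_n (V_GS − V_th)², so V_GS − V_th = √(2 I_D / k_n) = √(2 × 2.98 / 3.008) = 1.41 V.
V_GS = 1.5 + 1.41 = 2.91 V.

V_GS = 2.91 V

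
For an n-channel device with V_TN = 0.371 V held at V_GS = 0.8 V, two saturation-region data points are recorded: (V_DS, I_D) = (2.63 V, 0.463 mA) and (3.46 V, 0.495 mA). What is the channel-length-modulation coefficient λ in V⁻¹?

With V_GS fixed, I_D ∝ (1 + λ V_DS) in saturation, so I_D2/I_D1 = (1 + λ V_DS2)/(1 + λ V_DS1).
0.495/0.463 = 1.069 = (1 + 3.46 λ)/(1 + 2.63 λ).
Solving: λ (I_D1 V_DS2 − I_D2 V_DS1) = I_D2 − I_D1, so λ = (0.495 − 0.463) / (0.463 × 3.46 − 0.495 × 2.63) = 0.032 / 0.3 = 0.107 V⁻¹.

λ = 0.107 V⁻¹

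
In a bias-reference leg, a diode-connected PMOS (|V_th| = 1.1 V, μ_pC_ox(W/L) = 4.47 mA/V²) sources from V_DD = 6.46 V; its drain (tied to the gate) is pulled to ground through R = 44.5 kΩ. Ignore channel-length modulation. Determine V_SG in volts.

With gate tied to drain, V_SG = V_SD ≥ V_SG − |V_th|, so the device is in saturation.
KCL at the drain: ½ k_p (V_SG − |V_th|)² = (V_DD − V_SG)/R.
Let x = V_SG − 1.1. Then 99.5 x² + x − 5.36 = 0, giving x = 0.227 V (positive root), so V_SG = 1.33 V.
I_D = (V_DD − V_SG)/R = (6.46 − 1.33) / 44.5 = 0.115 mA.

V_SG = 1.33 V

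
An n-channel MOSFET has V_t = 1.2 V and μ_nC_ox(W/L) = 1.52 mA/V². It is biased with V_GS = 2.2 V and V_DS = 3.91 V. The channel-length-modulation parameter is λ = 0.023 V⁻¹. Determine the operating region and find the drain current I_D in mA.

V_ov = V_GS − V_t = 2.2 − 1.2 = 1 V.
Since V_DS = 3.91 V ≥ V_ov = 1 V, the device is in saturation.
I_D = ½ k_n V_ov² (1 + λ V_DS) = 0.5 × 1.52 × 1² × (1 + 0.023 × 3.91) = 0.828 mA.

Saturation; I_D = 0.828 mA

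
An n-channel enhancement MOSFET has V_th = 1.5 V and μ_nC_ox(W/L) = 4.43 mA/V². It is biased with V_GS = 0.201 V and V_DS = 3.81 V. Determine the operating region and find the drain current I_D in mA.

Cutoff; I_D = 0 mA

V_GS = 0.201 V < V_th = 1.5 V, so the transistor is in cutoff.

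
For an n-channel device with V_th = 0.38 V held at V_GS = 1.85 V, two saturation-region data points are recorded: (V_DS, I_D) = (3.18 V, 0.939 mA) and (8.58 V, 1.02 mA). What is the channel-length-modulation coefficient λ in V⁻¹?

λ = 0.0168 V⁻¹

With V_GS fixed, I_D ∝ (1 + λ V_DS) in saturation, so I_D2/I_D1 = (1 + λ V_DS2)/(1 + λ V_DS1).
1.02/0.939 = 1.086 = (1 + 8.58 λ)/(1 + 3.18 λ).
Solving: λ (I_D1 V_DS2 − I_D2 V_DS1) = I_D2 − I_D1, so λ = (1.02 − 0.939) / (0.939 × 8.58 − 1.02 × 3.18) = 0.081 / 4.81 = 0.0168 V⁻¹.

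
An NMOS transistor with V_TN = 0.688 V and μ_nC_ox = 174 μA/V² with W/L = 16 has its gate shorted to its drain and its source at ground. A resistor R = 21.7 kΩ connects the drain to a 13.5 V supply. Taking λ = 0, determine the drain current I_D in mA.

I_D = 0.561 mA

With gate tied to drain, V_GS = V_DS ≥ V_GS − V_TN, so the device is in saturation.
k_n = μ_nC_ox · (W/L) = 2.784 mA/V².
KCL at the drain: ½ k_n (V_GS − V_TN)² = (V_DD − V_GS)/R.
Let x = V_GS − 0.688. Then 30.2 x² + x − 12.81 = 0, giving x = 0.635 V (positive root), so V_GS = 1.32 V.
I_D = (V_DD − V_GS)/R = (13.5 − 1.32) / 21.7 = 0.561 mA.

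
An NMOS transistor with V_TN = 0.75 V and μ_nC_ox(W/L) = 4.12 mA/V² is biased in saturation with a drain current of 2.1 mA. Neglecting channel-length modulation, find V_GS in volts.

V_GS = 1.76 V

In saturation I_D = ½ k_n (V_GS − V_TN)², so V_GS − V_TN = √(2 I_D / k_n) = √(2 × 2.1 / 4.12) = 1.01 V.
V_GS = 0.75 + 1.01 = 1.76 V.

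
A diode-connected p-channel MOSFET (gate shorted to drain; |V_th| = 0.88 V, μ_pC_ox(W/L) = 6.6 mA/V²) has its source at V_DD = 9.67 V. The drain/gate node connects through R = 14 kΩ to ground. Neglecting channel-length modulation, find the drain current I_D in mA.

With gate tied to drain, V_SG = V_SD ≥ V_SG − |V_th|, so the device is in saturation.
KCL at the drain: ½ k_p (V_SG − |V_th|)² = (V_DD − V_SG)/R.
Let x = V_SG − 0.88. Then 46.2 x² + x − 8.79 = 0, giving x = 0.425 V (positive root), so V_SG = 1.31 V.
I_D = (V_DD − V_SG)/R = (9.67 − 1.31) / 14 = 0.597 mA.

I_D = 0.597 mA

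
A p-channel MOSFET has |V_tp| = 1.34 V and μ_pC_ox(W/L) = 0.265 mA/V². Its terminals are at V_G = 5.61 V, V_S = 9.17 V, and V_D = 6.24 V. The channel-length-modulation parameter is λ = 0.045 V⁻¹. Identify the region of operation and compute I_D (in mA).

Saturation; I_D = 0.739 mA

V_SG = V_S − V_G = 9.17 − 5.61 = 3.56 V; V_SD = V_S − V_D = 9.17 − 6.24 = 2.93 V.
V_ov = V_SG − |V_tp| = 3.56 − 1.34 = 2.22 V.
Since V_SD = 2.93 V ≥ V_ov = 2.22 V, the device is in saturation.
I_D = ½ k_p V_ov² (1 + λ V_SD) = 0.5 × 0.265 × 2.22² × (1 + 0.045 × 2.93) = 0.739 mA.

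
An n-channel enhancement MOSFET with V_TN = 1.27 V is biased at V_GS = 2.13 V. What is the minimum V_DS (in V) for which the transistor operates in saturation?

V_DS,sat = 0.860 V

The boundary between triode and saturation is V_DS = V_GS − V_TN = V_ov.
V_ov = 2.13 − 1.27 = 0.86 V.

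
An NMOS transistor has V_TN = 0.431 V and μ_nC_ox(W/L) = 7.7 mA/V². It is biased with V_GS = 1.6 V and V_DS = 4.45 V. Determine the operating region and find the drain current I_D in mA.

Saturation; I_D = 5.26 mA

V_ov = V_GS − V_TN = 1.6 − 0.431 = 1.17 V.
Since V_DS = 4.45 V ≥ V_ov = 1.17 V, the device is in saturation.
I_D = ½ k_n V_ov² = 0.5 × 7.7 × 1.17² = 5.26 mA.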